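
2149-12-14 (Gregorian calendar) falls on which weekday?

Sunday

January 1, 2149 is a Wednesday.
December 14 is day 348 of the year, i.e. 347 days after Jan 1.
347 mod 7 = 4, so advance 4 weekdays from Wednesday: Sunday.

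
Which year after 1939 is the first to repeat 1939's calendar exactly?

1950

Two years share a calendar iff Jan 1 falls on the same weekday and both are leap or both are common. 1939: Jan 1 is Sunday, common year.
1940: Jan 1 Monday, leap
1941: Jan 1 Wednesday, common
1942: Jan 1 Thursday, common
1943: Jan 1 Friday, common
1944: Jan 1 Saturday, leap
1945: Jan 1 Monday, common
1946: Jan 1 Tuesday, common
1947: Jan 1 Wednesday, common
1948: Jan 1 Thursday, leap
1949: Jan 1 Saturday, common
1950: Jan 1 Sunday, common
1950 matches on both conditions.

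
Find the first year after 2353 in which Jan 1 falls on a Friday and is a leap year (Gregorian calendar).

2360

Jan 1 advances by 2 weekdays after a leap year and by 1 after a common year.
2353: Jan 1 is Thursday.
2354: Friday
2355: Saturday
2356: Sunday (leap)
2357: Tuesday
2358: Wednesday
2359: Thursday
2360: Friday (leap)
2360 begins on a Friday and is a leap year.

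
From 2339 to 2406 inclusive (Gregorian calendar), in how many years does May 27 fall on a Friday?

9

Track May 27's weekday year by year (advancing +1, or +2 across a Feb 29):
  2339: Sat  2340: Mon (+2)  2341: Tue (+1)  2342: Wed (+1)  2343: Thu (+1)
  2344: Sat (+2)  2345: Sun (+1)  2346: Mon (+1)  2347: Tue (+1)  2348: Thu (+2)
  2349: Fri (+1) ✓  2350: Sat (+1)  2351: Sun (+1)  2352: Tue (+2)  … (40 more years) …
  2393: Thu (+1)  2394: Fri (+1) ✓  2395: Sat (+1)  2396: Mon (+2)  2397: Tue (+1)
  2398: Wed (+1)  2399: Thu (+1)  2400: Sat (+2)  2401: Sun (+1)  2402: Mon (+1)
  2403: Tue (+1)  2404: Thu (+2)  2405: Fri (+1) ✓  2406: Sat (+1)
Friday years: 2349, 2355, 2360, 2366, 2377, 2383, 2388, 2394, 2405 — 9 in total.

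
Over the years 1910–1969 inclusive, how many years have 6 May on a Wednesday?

Track 6 May's weekday year by year (advancing +1, or +2 across a Feb 29):
  1910: Fri  1911: Sat (+1)  1912: Mon (+2)  1913: Tue (+1)  1914: Wed (+1) ✓
  1915: Thu (+1)  1916: Sat (+2)  1917: Sun (+1)  1918: Mon (+1)  1919: Tue (+1)
  1920: Thu (+2)  1921: Fri (+1)  1922: Sat (+1)  1923: Sun (+1)  … (32 more years) …
  1956: Sun (+2)  1957: Mon (+1)  1958: Tue (+1)  1959: Wed (+1) ✓  1960: Fri (+2)
  1961: Sat (+1)  1962: Sun (+1)  1963: Mon (+1)  1964: Wed (+2) ✓  1965: Thu (+1)
  1966: Fri (+1)  1967: Sat (+1)  1968: Mon (+2)  1969: Tue (+1)
Wednesday years: 1914, 1925, 1931, 1936, 1942, 1953, 1959, 1964 — 8 in total.

8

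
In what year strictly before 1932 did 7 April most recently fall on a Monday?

1930

From one year to the next, a fixed date's weekday advances by 1, or by 2 when a Feb 29 lies between the two dates.
1932: April 7 is Thursday.
1931: Tuesday (−2)
1930: Monday (−1)
7 April falls on a Monday in 1930.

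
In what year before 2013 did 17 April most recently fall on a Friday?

2009

From one year to the next, a fixed date's weekday advances by 1, or by 2 when a Feb 29 lies between the two dates.
2013: April 17 is Wednesday.
2012: Tuesday (−1)
2011: Sunday (−2)
2010: Saturday (−1)
2009: Friday (−1)
17 April falls on a Friday in 2009.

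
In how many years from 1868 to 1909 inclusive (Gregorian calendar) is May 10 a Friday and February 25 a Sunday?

Check each year's weekday for May 10 and February 25:
  1868: Sun/Tue  1869: Mon/Thu  1870: Tue/Fri  1871: Wed/Sat  1872: Fri/Sun ✓  1873: Sat/Tue  1874: Sun/Wed  1875: Mon/Thu  1876: Wed/Fri  1877: Thu/Sun  1878: Fri/Mon  1879: Sat/Tue  1880: Mon/Wed  1881: Tue/Fri  …(14 more)…  1896: Sun/Tue  1897: Mon/Thu  1898: Tue/Fri  1899: Wed/Sat  1900: Thu/Sun  1901: Fri/Mon  1902: Sat/Tue  1903: Sun/Wed  1904: Tue/Thu  1905: Wed/Sat  1906: Thu/Sun  1907: Fri/Mon  1908: Sun/Tue  1909: Mon/Thu
Both conditions hold in: 1872 — 1.

1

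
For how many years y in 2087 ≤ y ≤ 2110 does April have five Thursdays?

7

April has 30 days; it has five Thursdays when Thursday falls among the first (month-length − 28) days — i.e. when April 1 is one of Thursday/Wednesday.
April 1 by year: 2087:Tue 2088:Thu✓ 2089:Fri 2090:Sat 2091:Sun 2092:Tue 2093:Wed✓ 2094:Thu✓ 2095:Fri 2096:Sun 2097:Mon 2098:Tue 2099:Wed✓ 2100:Thu✓ 2101:Fri 2102:Sat 2103:Sun 2104:Tue 2105:Wed✓ 2106:Thu✓ 2107:Fri 2108:Sun 2109:Mon 2110:Tue
Years with five Thursdays: 2088, 2093, 2094, 2099, 2100, 2105, 2106 → 7.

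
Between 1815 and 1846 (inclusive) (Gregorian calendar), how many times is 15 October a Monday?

4

Track 15 October's weekday year by year (advancing +1, or +2 across a Feb 29):
  1815: Sun  1816: Tue (+2)  1817: Wed (+1)  1818: Thu (+1)  1819: Fri (+1)
  1820: Sun (+2)  1821: Mon (+1) ✓  1822: Tue (+1)  1823: Wed (+1)  1824: Fri (+2)
  1825: Sat (+1)  1826: Sun (+1)  1827: Mon (+1) ✓  1828: Wed (+2)  … (4 more years) …
  1833: Tue (+1)  1834: Wed (+1)  1835: Thu (+1)  1836: Sat (+2)  1837: Sun (+1)
  1838: Mon (+1) ✓  1839: Tue (+1)  1840: Thu (+2)  1841: Fri (+1)  1842: Sat (+1)
  1843: Sun (+1)  1844: Tue (+2)  1845: Wed (+1)  1846: Thu (+1)
Monday years: 1821, 1827, 1832, 1838 — 4 in total.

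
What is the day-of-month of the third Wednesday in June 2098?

June 1, 2098 is a Sunday, so the first Wednesday is the 4th.
The third Wednesday is 4 + 14 = 18.

18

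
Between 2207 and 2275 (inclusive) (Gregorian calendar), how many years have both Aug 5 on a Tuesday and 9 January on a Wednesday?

Check each year's weekday for Aug 5 and 9 January:
  2207: Wed/Fri  2208: Fri/Sat  2209: Sat/Mon  2210: Sun/Tue  2211: Mon/Wed  2212: Wed/Thu  2213: Thu/Sat  2214: Fri/Sun  2215: Sat/Mon  2216: Mon/Tue  2217: Tue/Thu  2218: Wed/Fri  2219: Thu/Sat  2220: Sat/Sun  …(41 more)…  2262: Tue/Thu  2263: Wed/Fri  2264: Fri/Sat  2265: Sat/Mon  2266: Sun/Tue  2267: Mon/Wed  2268: Wed/Thu  2269: Thu/Sat  2270: Fri/Sun  2271: Sat/Mon  2272: Mon/Tue  2273: Tue/Thu  2274: Wed/Fri  2275: Thu/Sat
Both conditions hold in: 2228, 2256 — 2.

2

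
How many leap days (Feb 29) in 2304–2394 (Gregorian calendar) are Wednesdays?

Leap years in 2304–2394: 23 of them.
Feb 29 weekday advances by 5 (mod 7) from one leap year to the next four years later (or differs when a century non-leap intervenes).
Leap-day weekdays: 2304:Mon 2308:Sat 2312:Thu 2316:Tue 2320:Sun 2324:Fri 2328:Wed✓ 2332:Mon 2336:Sat 2340:Thu 2344:Tue 2348:Sun 2352:Fri 2356:Wed✓ 2360:Mon 2364:Sat 2368:Thu 2372:Tue 2376:Sun 2380:Fri 2384:Wed✓ 2388:Mon 2392:Sat
Wednesday: 2328, 2356, 2384 → 3.

3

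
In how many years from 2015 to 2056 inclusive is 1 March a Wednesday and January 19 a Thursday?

Check each year's weekday for 1 March and January 19:
  2015: Sun/Mon  2016: Tue/Tue  2017: Wed/Thu ✓  2018: Thu/Fri  2019: Fri/Sat  2020: Sun/Sun  2021: Mon/Tue  2022: Tue/Wed  2023: Wed/Thu ✓  2024: Fri/Fri  2025: Sat/Sun  2026: Sun/Mon  2027: Mon/Tue  2028: Wed/Wed  …(14 more)…  2043: Sun/Mon  2044: Tue/Tue  2045: Wed/Thu ✓  2046: Thu/Fri  2047: Fri/Sat  2048: Sun/Sun  2049: Mon/Tue  2050: Tue/Wed  2051: Wed/Thu ✓  2052: Fri/Fri  2053: Sat/Sun  2054: Sun/Mon  2055: Mon/Tue  2056: Wed/Wed
Both conditions hold in: 2017, 2023, 2034, 2045, 2051 — 5.

5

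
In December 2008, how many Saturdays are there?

December 2008 has 31 days and begins on Monday.
The first Saturday is December 6.
Saturdays fall on 6, 13, 20, 27 — that's 4.

4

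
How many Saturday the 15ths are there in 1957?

Check the 15th of each month of 1957: Jan 15: Tue, Feb 15: Fri, Mar 15: Fri, Apr 15: Mon, May 15: Wed, Jun 15: Sat, Jul 15: Mon, Aug 15: Thu, Sep 15: Sun, Oct 15: Tue, Nov 15: Fri, Dec 15: Sun.
Saturday occurs in June — 1 month.

1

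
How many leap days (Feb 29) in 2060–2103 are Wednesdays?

2

Leap years in 2060–2103: 10 of them.
Feb 29 weekday advances by 5 (mod 7) from one leap year to the next four years later (or differs when a century non-leap intervenes).
Leap-day weekdays: 2060:Sun 2064:Fri 2068:Wed✓ 2072:Mon 2076:Sat 2080:Thu 2084:Tue 2088:Sun 2092:Fri 2096:Wed✓
Wednesday: 2068, 2096 → 2.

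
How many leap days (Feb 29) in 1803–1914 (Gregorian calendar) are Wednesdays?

4

Leap years in 1803–1914: 27 of them.
Feb 29 weekday advances by 5 (mod 7) from one leap year to the next four years later (or differs when a century non-leap intervenes).
Leap-day weekdays: 1804:Wed✓ 1808:Mon 1812:Sat 1816:Thu 1820:Tue 1824:Sun 1828:Fri 1832:Wed✓ 1836:Mon 1840:Sat 1844:Thu 1848:Tue 1852:Sun 1856:Fri 1860:Wed✓ 1864:Mon 1868:Sat 1872:Thu 1876:Tue 1880:Sun 1884:Fri 1888:Wed✓ 1892:Mon 1896:Sat 1904:Mon 1908:Sat 1912:Thu
Wednesday: 1804, 1832, 1860, 1888 → 4.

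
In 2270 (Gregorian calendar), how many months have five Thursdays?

4

A month of length L has five Thursdays iff its first Thursday is on day ≤ L−28 (so day 1–3 in a 31-day month, 1–2 in a 30-day month, day 1 in a leap February).
Checking each month of 2270: Jan starts Sat (31d); Feb starts Tue (28d); Mar starts Tue (31d) ✓; Apr starts Fri (30d); May starts Sun (31d); Jun starts Wed (30d) ✓; Jul starts Fri (31d); Aug starts Mon (31d); Sep starts Thu (30d) ✓; Oct starts Sat (31d); Nov starts Tue (30d); Dec starts Thu (31d) ✓.
Five-Thursday months: March, June, September, December → 4.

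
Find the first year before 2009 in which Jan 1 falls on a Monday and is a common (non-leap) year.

Jan 1 advances by 2 weekdays after a leap year and by 1 after a common year.
2009: Jan 1 is Thursday.
2008: Tuesday (leap)
2007: Monday
2007 begins on a Monday and is a common year.

2007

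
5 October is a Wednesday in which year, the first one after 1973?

1977

From one year to the next, a fixed date's weekday advances by 1, or by 2 when a Feb 29 lies between the two dates.
1973: October 5 is Friday.
1974: Saturday (+1)
1975: Sunday (+1)
1976: Tuesday (+2)
1977: Wednesday (+1)
5 October falls on a Wednesday in 1977.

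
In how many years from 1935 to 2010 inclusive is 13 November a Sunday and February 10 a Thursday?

8

Check each year's weekday for 13 November and February 10:
  1935: Wed/Sun  1936: Fri/Mon  1937: Sat/Wed  1938: Sun/Thu ✓  1939: Mon/Fri  1940: Wed/Sat  1941: Thu/Mon  1942: Fri/Tue  1943: Sat/Wed  1944: Mon/Thu  1945: Tue/Sat  1946: Wed/Sun  1947: Thu/Mon  1948: Sat/Tue  …(48 more)…  1997: Thu/Mon  1998: Fri/Tue  1999: Sat/Wed  2000: Mon/Thu  2001: Tue/Sat  2002: Wed/Sun  2003: Thu/Mon  2004: Sat/Tue  2005: Sun/Thu ✓  2006: Mon/Fri  2007: Tue/Sat  2008: Thu/Sun  2009: Fri/Tue  2010: Sat/Wed
Both conditions hold in: 1938, 1949, 1955, 1966, 1977, 1983, 1994, 2005 — 8.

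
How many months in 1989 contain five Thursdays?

A month of length L has five Thursdays iff its first Thursday is on day ≤ L−28 (so day 1–3 in a 31-day month, 1–2 in a 30-day month, day 1 in a leap February).
Checking each month of 1989: Jan starts Sun (31d); Feb starts Wed (28d); Mar starts Wed (31d) ✓; Apr starts Sat (30d); May starts Mon (31d); Jun starts Thu (30d) ✓; Jul starts Sat (31d); Aug starts Tue (31d) ✓; Sep starts Fri (30d); Oct starts Sun (31d); Nov starts Wed (30d) ✓; Dec starts Fri (31d).
Five-Thursday months: March, June, August, November → 4.

4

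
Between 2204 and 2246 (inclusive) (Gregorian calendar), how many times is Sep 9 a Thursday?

Track Sep 9's weekday year by year (advancing +1, or +2 across a Feb 29):
  2204: Sun  2205: Mon (+1)  2206: Tue (+1)  2207: Wed (+1)  2208: Fri (+2)
  2209: Sat (+1)  2210: Sun (+1)  2211: Mon (+1)  2212: Wed (+2)  2213: Thu (+1) ✓
  2214: Fri (+1)  2215: Sat (+1)  2216: Mon (+2)  2217: Tue (+1)  … (15 more years) …
  2233: Mon (+1)  2234: Tue (+1)  2235: Wed (+1)  2236: Fri (+2)  2237: Sat (+1)
  2238: Sun (+1)  2239: Mon (+1)  2240: Wed (+2)  2241: Thu (+1) ✓  2242: Fri (+1)
  2243: Sat (+1)  2244: Mon (+2)  2245: Tue (+1)  2246: Wed (+1)
Thursday years: 2213, 2219, 2224, 2230, 2241 — 5 in total.

5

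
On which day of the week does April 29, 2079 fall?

January 1, 2079 is a Sunday.
April 29 is day 119 of the year, i.e. 118 days after Jan 1.
118 mod 7 = 6, so advance 6 weekdays from Sunday: Saturday.

Saturday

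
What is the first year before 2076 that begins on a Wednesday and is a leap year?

2048

Jan 1 advances by 2 weekdays after a leap year and by 1 after a common year.
2076: Jan 1 is Wednesday (leap).
2075: Tuesday
2074: Monday
2073: Sunday
2072: Friday (leap)
2071: Thursday
2070: Wednesday
2069: Tuesday
2068: Sunday (leap)
2067: Saturday
2066: Friday
2065: Thursday
2064: Tuesday (leap)
2063: Monday
2062: Sunday
2061: Saturday
2060: Thursday (leap)
2059: Wednesday
2058: Tuesday
2057: Monday
2056: Saturday (leap)
2055: Friday
2054: Thursday
2053: Wednesday
2052: Monday (leap)
2051: Sunday
2050: Saturday
2049: Friday
2048: Wednesday (leap)
2048 begins on a Wednesday and is a leap year.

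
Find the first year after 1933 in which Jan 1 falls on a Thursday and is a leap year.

Jan 1 advances by 2 weekdays after a leap year and by 1 after a common year.
1933: Jan 1 is Sunday.
1934: Monday
1935: Tuesday
1936: Wednesday (leap)
1937: Friday
1938: Saturday
1939: Sunday
1940: Monday (leap)
1941: Wednesday
1942: Thursday
1943: Friday
1944: Saturday (leap)
1945: Monday
1946: Tuesday
1947: Wednesday
1948: Thursday (leap)
1948 begins on a Thursday and is a leap year.

1948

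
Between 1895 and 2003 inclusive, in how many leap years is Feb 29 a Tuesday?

4

Leap years in 1895–2003: 26 of them.
Feb 29 weekday advances by 5 (mod 7) from one leap year to the next four years later (or differs when a century non-leap intervenes).
Leap-day weekdays: 1896:Sat 1904:Mon 1908:Sat 1912:Thu 1916:Tue✓ 1920:Sun 1924:Fri 1928:Wed 1932:Mon 1936:Sat 1940:Thu 1944:Tue✓ 1948:Sun 1952:Fri 1956:Wed 1960:Mon 1964:Sat 1968:Thu 1972:Tue✓ 1976:Sun 1980:Fri 1984:Wed 1988:Mon 1992:Sat 1996:Thu 2000:Tue✓
Tuesday: 1916, 1944, 1972, 2000 → 4.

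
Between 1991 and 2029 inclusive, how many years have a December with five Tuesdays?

17

December has 31 days; it has five Tuesdays when Tuesday falls among the first (month-length − 28) days — i.e. when December 1 is one of Tuesday/Monday/Sunday.
December 1 by year: 1991:Sun✓ 1992:Tue✓ 1993:Wed 1994:Thu 1995:Fri 1996:Sun✓ 1997:Mon✓ 1998:Tue✓ 1999:Wed 2000:Fri 2001:Sat 2002:Sun✓ 2003:Mon✓ 2004:Wed 2005:Thu …(9 more)… 2015:Tue✓ 2016:Thu 2017:Fri 2018:Sat 2019:Sun✓ 2020:Tue✓ 2021:Wed 2022:Thu 2023:Fri 2024:Sun✓ 2025:Mon✓ 2026:Tue✓ 2027:Wed 2028:Fri 2029:Sat
Years with five Tuesdays: 1991, 1992, 1996, 1997, 1998, 2002, 2003, 2008, 2009, 2013, 2014, 2015, 2019, 2020, 2024, 2025, 2026 → 17.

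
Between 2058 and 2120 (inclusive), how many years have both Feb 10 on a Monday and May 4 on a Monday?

Check each year's weekday for Feb 10 and May 4:
  2058: Sun/Sat  2059: Mon/Sun  2060: Tue/Tue  2061: Thu/Wed  2062: Fri/Thu  2063: Sat/Fri  2064: Sun/Sun  2065: Tue/Mon  2066: Wed/Tue  2067: Thu/Wed  2068: Fri/Fri  2069: Sun/Sat  2070: Mon/Sun  2071: Tue/Mon  …(35 more)…  2107: Thu/Wed  2108: Fri/Fri  2109: Sun/Sat  2110: Mon/Sun  2111: Tue/Mon  2112: Wed/Wed  2113: Fri/Thu  2114: Sat/Fri  2115: Sun/Sat  2116: Mon/Mon ✓  2117: Wed/Tue  2118: Thu/Wed  2119: Fri/Thu  2120: Sat/Sat
Both conditions hold in: 2076, 2116 — 2.

2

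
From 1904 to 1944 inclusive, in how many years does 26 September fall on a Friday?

Track 26 September's weekday year by year (advancing +1, or +2 across a Feb 29):
  1904: Mon  1905: Tue (+1)  1906: Wed (+1)  1907: Thu (+1)  1908: Sat (+2)
  1909: Sun (+1)  1910: Mon (+1)  1911: Tue (+1)  1912: Thu (+2)  1913: Fri (+1) ✓
  1914: Sat (+1)  1915: Sun (+1)  1916: Tue (+2)  1917: Wed (+1)  … (13 more years) …
  1931: Sat (+1)  1932: Mon (+2)  1933: Tue (+1)  1934: Wed (+1)  1935: Thu (+1)
  1936: Sat (+2)  1937: Sun (+1)  1938: Mon (+1)  1939: Tue (+1)  1940: Thu (+2)
  1941: Fri (+1) ✓  1942: Sat (+1)  1943: Sun (+1)  1944: Tue (+2)
Friday years: 1913, 1919, 1924, 1930, 1941 — 5 in total.

5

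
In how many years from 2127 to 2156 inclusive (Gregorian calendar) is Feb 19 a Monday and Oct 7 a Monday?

1

Check each year's weekday for Feb 19 and Oct 7:
  2127: Wed/Tue  2128: Thu/Thu  2129: Sat/Fri  2130: Sun/Sat  2131: Mon/Sun  2132: Tue/Tue  2133: Thu/Wed  2134: Fri/Thu  2135: Sat/Fri  2136: Sun/Sun  2137: Tue/Mon  2138: Wed/Tue  2139: Thu/Wed  2140: Fri/Fri  2141: Sun/Sat  2142: Mon/Sun  2143: Tue/Mon  2144: Wed/Wed  2145: Fri/Thu  2146: Sat/Fri  2147: Sun/Sat  2148: Mon/Mon ✓  2149: Wed/Tue  2150: Thu/Wed  2151: Fri/Thu  2152: Sat/Sat  2153: Mon/Sun  2154: Tue/Mon  2155: Wed/Tue  2156: Thu/Thu
Both conditions hold in: 2148 — 1.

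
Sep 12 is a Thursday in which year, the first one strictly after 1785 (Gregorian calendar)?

1793

From one year to the next, a fixed date's weekday advances by 1, or by 2 when a Feb 29 lies between the two dates.
1785: September 12 is Monday.
1786: Tuesday (+1)
1787: Wednesday (+1)
1788: Friday (+2)
1789: Saturday (+1)
1790: Sunday (+1)
1791: Monday (+1)
1792: Wednesday (+2)
1793: Thursday (+1)
Sep 12 falls on a Thursday in 1793.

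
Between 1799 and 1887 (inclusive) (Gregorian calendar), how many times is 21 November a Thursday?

Track 21 November's weekday year by year (advancing +1, or +2 across a Feb 29):
  1799: Thu ✓  1800: Fri (+1)  1801: Sat (+1)  1802: Sun (+1)  1803: Mon (+1)
  1804: Wed (+2)  1805: Thu (+1) ✓  1806: Fri (+1)  1807: Sat (+1)  1808: Mon (+2)
  1809: Tue (+1)  1810: Wed (+1)  1811: Thu (+1) ✓  1812: Sat (+2)  … (61 more years) …
  1874: Sat (+1)  1875: Sun (+1)  1876: Tue (+2)  1877: Wed (+1)  1878: Thu (+1) ✓
  1879: Fri (+1)  1880: Sun (+2)  1881: Mon (+1)  1882: Tue (+1)  1883: Wed (+1)
  1884: Fri (+2)  1885: Sat (+1)  1886: Sun (+1)  1887: Mon (+1)
Thursday years: 1799, 1805, 1811, 1816, 1822, 1833, 1839, 1844, 1850, 1861, 1867, 1872, 1878 — 13 in total.

13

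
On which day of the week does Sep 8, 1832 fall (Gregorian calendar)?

Saturday

January 1, 1832 is a Sunday.
September 8 is day 252 of the year, i.e. 251 days after Jan 1.
251 mod 7 = 6, so advance 6 weekdays from Sunday: Saturday.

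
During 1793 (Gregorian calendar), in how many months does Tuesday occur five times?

A month of length L has five Tuesdays iff its first Tuesday is on day ≤ L−28 (so day 1–3 in a 31-day month, 1–2 in a 30-day month, day 1 in a leap February).
Checking each month of 1793: Jan starts Tue (31d) ✓; Feb starts Fri (28d); Mar starts Fri (31d); Apr starts Mon (30d) ✓; May starts Wed (31d); Jun starts Sat (30d); Jul starts Mon (31d) ✓; Aug starts Thu (31d); Sep starts Sun (30d); Oct starts Tue (31d) ✓; Nov starts Fri (30d); Dec starts Sun (31d) ✓.
Five-Tuesday months: January, April, July, October, December → 5.

5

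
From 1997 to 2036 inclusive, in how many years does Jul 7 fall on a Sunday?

5

Track Jul 7's weekday year by year (advancing +1, or +2 across a Feb 29):
  1997: Mon  1998: Tue (+1)  1999: Wed (+1)  2000: Fri (+2)  2001: Sat (+1)
  2002: Sun (+1) ✓  2003: Mon (+1)  2004: Wed (+2)  2005: Thu (+1)  2006: Fri (+1)
  2007: Sat (+1)  2008: Mon (+2)  2009: Tue (+1)  2010: Wed (+1)  … (12 more years) …
  2023: Fri (+1)  2024: Sun (+2) ✓  2025: Mon (+1)  2026: Tue (+1)  2027: Wed (+1)
  2028: Fri (+2)  2029: Sat (+1)  2030: Sun (+1) ✓  2031: Mon (+1)  2032: Wed (+2)
  2033: Thu (+1)  2034: Fri (+1)  2035: Sat (+1)  2036: Mon (+2)
Sunday years: 2002, 2013, 2019, 2024, 2030 — 5 in total.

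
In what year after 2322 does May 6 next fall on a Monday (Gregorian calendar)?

From one year to the next, a fixed date's weekday advances by 1, or by 2 when a Feb 29 lies between the two dates.
2322: May 6 is Saturday.
2323: Sunday (+1)
2324: Tuesday (+2)
2325: Wednesday (+1)
2326: Thursday (+1)
2327: Friday (+1)
2328: Sunday (+2)
2329: Monday (+1)
May 6 falls on a Monday in 2329.

2329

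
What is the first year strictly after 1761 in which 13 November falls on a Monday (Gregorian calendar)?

1769

From one year to the next, a fixed date's weekday advances by 1, or by 2 when a Feb 29 lies between the two dates.
1761: November 13 is Friday.
1762: Saturday (+1)
1763: Sunday (+1)
1764: Tuesday (+2)
1765: Wednesday (+1)
1766: Thursday (+1)
1767: Friday (+1)
1768: Sunday (+2)
1769: Monday (+1)
13 November falls on a Monday in 1769.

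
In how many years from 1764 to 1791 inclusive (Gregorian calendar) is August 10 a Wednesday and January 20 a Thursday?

Check each year's weekday for August 10 and January 20:
  1764: Fri/Fri  1765: Sat/Sun  1766: Sun/Mon  1767: Mon/Tue  1768: Wed/Wed  1769: Thu/Fri  1770: Fri/Sat  1771: Sat/Sun  1772: Mon/Mon  1773: Tue/Wed  1774: Wed/Thu ✓  1775: Thu/Fri  1776: Sat/Sat  1777: Sun/Mon  1778: Mon/Tue  1779: Tue/Wed  1780: Thu/Thu  1781: Fri/Sat  1782: Sat/Sun  1783: Sun/Mon  1784: Tue/Tue  1785: Wed/Thu ✓  1786: Thu/Fri  1787: Fri/Sat  1788: Sun/Sun  1789: Mon/Tue  1790: Tue/Wed  1791: Wed/Thu ✓
Both conditions hold in: 1774, 1785, 1791 — 3.

3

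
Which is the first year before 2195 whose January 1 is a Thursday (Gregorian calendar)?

Jan 1 advances by 2 weekdays after a leap year and by 1 after a common year.
2195: Jan 1 is Thursday.
2194: Wednesday
2193: Tuesday
2192: Sunday (leap)
2191: Saturday
2190: Friday
2189: Thursday
2189 begins on a Thursday

2189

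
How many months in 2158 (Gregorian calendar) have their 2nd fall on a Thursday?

Check the 2nd of each month of 2158: Jan 2: Mon, Feb 2: Thu, Mar 2: Thu, Apr 2: Sun, May 2: Tue, Jun 2: Fri, Jul 2: Sun, Aug 2: Wed, Sep 2: Sat, Oct 2: Mon, Nov 2: Thu, Dec 2: Sat.
Thursday occurs in February, March, November — 3 months.

3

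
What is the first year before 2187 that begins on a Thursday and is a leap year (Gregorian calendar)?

2184

Jan 1 advances by 2 weekdays after a leap year and by 1 after a common year.
2187: Jan 1 is Monday.
2186: Sunday
2185: Saturday
2184: Thursday (leap)
2184 begins on a Thursday and is a leap year.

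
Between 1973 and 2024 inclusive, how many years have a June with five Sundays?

15

June has 30 days; it has five Sundays when Sunday falls among the first (month-length − 28) days — i.e. when June 1 is one of Sunday/Saturday.
June 1 by year: 1973:Fri 1974:Sat✓ 1975:Sun✓ 1976:Tue 1977:Wed 1978:Thu 1979:Fri 1980:Sun✓ 1981:Mon 1982:Tue 1983:Wed 1984:Fri 1985:Sat✓ 1986:Sun✓ 1987:Mon …(22 more)… 2010:Tue 2011:Wed 2012:Fri 2013:Sat✓ 2014:Sun✓ 2015:Mon 2016:Wed 2017:Thu 2018:Fri 2019:Sat✓ 2020:Mon 2021:Tue 2022:Wed 2023:Thu 2024:Sat✓
Years with five Sundays: 1974, 1975, 1980, 1985, 1986, 1991, 1996, 1997, 2002, 2003, 2008, 2013, 2014, 2019, 2024 → 15.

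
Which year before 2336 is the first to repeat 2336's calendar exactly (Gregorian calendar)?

Two years share a calendar iff Jan 1 falls on the same weekday and both are leap or both are common. 2336: Jan 1 is Wednesday, leap year.
2335: Jan 1 Tuesday, common
2334: Jan 1 Monday, common
2333: Jan 1 Sunday, common
2332: Jan 1 Friday, leap
2331: Jan 1 Thursday, common
2330: Jan 1 Wednesday, common
2329: Jan 1 Tuesday, common
2328: Jan 1 Sunday, leap
2327: Jan 1 Saturday, common
2326: Jan 1 Friday, common
2325: Jan 1 Thursday, common
2324: Jan 1 Tuesday, leap
2323: Jan 1 Monday, common
2322: Jan 1 Sunday, common
2321: Jan 1 Saturday, common
2320: Jan 1 Thursday, leap
2319: Jan 1 Wednesday, common
2318: Jan 1 Tuesday, common
2317: Jan 1 Monday, common
2316: Jan 1 Saturday, leap
2315: Jan 1 Friday, common
2314: Jan 1 Thursday, common
2313: Jan 1 Wednesday, common
2312: Jan 1 Monday, leap
2311: Jan 1 Sunday, common
2310: Jan 1 Saturday, common
2309: Jan 1 Friday, common
2308: Jan 1 Wednesday, leap
2308 matches on both conditions.

2308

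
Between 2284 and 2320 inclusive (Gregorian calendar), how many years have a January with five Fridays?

17

January has 31 days; it has five Fridays when Friday falls among the first (month-length − 28) days — i.e. when January 1 is one of Friday/Thursday/Wednesday.
January 1 by year: 2284:Tue 2285:Thu✓ 2286:Fri✓ 2287:Sat 2288:Sun 2289:Tue 2290:Wed✓ 2291:Thu✓ 2292:Fri✓ 2293:Sun 2294:Mon 2295:Tue 2296:Wed✓ 2297:Fri✓ 2298:Sat …(7 more)… 2306:Mon 2307:Tue 2308:Wed✓ 2309:Fri✓ 2310:Sat 2311:Sun 2312:Mon 2313:Wed✓ 2314:Thu✓ 2315:Fri✓ 2316:Sat 2317:Mon 2318:Tue 2319:Wed✓ 2320:Thu✓
Years with five Fridays: 2285, 2286, 2290, 2291, 2292, 2296, 2297, 2302, 2303, 2304, 2308, 2309, 2313, 2314, 2315, 2319, 2320 → 17.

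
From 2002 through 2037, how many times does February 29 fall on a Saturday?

Leap years in 2002–2037: 9 of them.
Feb 29 weekday advances by 5 (mod 7) from one leap year to the next four years later (or differs when a century non-leap intervenes).
Leap-day weekdays: 2004:Sun 2008:Fri 2012:Wed 2016:Mon 2020:Sat✓ 2024:Thu 2028:Tue 2032:Sun 2036:Fri
Saturday: 2020 → 1.

1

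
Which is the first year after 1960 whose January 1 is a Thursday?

Jan 1 advances by 2 weekdays after a leap year and by 1 after a common year.
1960: Jan 1 is Friday (leap).
1961: Sunday
1962: Monday
1963: Tuesday
1964: Wednesday (leap)
1965: Friday
1966: Saturday
1967: Sunday
1968: Monday (leap)
1969: Wednesday
1970: Thursday
1970 begins on a Thursday

1970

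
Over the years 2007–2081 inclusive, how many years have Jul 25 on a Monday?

Track Jul 25's weekday year by year (advancing +1, or +2 across a Feb 29):
  2007: Wed  2008: Fri (+2)  2009: Sat (+1)  2010: Sun (+1)  2011: Mon (+1) ✓
  2012: Wed (+2)  2013: Thu (+1)  2014: Fri (+1)  2015: Sat (+1)  2016: Mon (+2) ✓
  2017: Tue (+1)  2018: Wed (+1)  2019: Thu (+1)  2020: Sat (+2)  … (47 more years) …
  2068: Wed (+2)  2069: Thu (+1)  2070: Fri (+1)  2071: Sat (+1)  2072: Mon (+2) ✓
  2073: Tue (+1)  2074: Wed (+1)  2075: Thu (+1)  2076: Sat (+2)  2077: Sun (+1)
  2078: Mon (+1) ✓  2079: Tue (+1)  2080: Thu (+2)  2081: Fri (+1)
Monday years: 2011, 2016, 2022, 2033, 2039, 2044, 2050, 2061, 2067, 2072, 2078 — 11 in total.

11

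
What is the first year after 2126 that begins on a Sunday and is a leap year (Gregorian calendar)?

2136

Jan 1 advances by 2 weekdays after a leap year and by 1 after a common year.
2126: Jan 1 is Tuesday.
2127: Wednesday
2128: Thursday (leap)
2129: Saturday
2130: Sunday
2131: Monday
2132: Tuesday (leap)
2133: Thursday
2134: Friday
2135: Saturday
2136: Sunday (leap)
2136 begins on a Sunday and is a leap year.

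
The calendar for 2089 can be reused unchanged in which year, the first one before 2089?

2078

Two years share a calendar iff Jan 1 falls on the same weekday and both are leap or both are common. 2089: Jan 1 is Saturday, common year.
2088: Jan 1 Thursday, leap
2087: Jan 1 Wednesday, common
2086: Jan 1 Tuesday, common
2085: Jan 1 Monday, common
2084: Jan 1 Saturday, leap
2083: Jan 1 Friday, common
2082: Jan 1 Thursday, common
2081: Jan 1 Wednesday, common
2080: Jan 1 Monday, leap
2079: Jan 1 Sunday, common
2078: Jan 1 Saturday, common
2078 matches on both conditions.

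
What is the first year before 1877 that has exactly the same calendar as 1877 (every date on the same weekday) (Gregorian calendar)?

1866

Two years share a calendar iff Jan 1 falls on the same weekday and both are leap or both are common. 1877: Jan 1 is Monday, common year.
1876: Jan 1 Saturday, leap
1875: Jan 1 Friday, common
1874: Jan 1 Thursday, common
1873: Jan 1 Wednesday, common
1872: Jan 1 Monday, leap
1871: Jan 1 Sunday, common
1870: Jan 1 Saturday, common
1869: Jan 1 Friday, common
1868: Jan 1 Wednesday, leap
1867: Jan 1 Tuesday, common
1866: Jan 1 Monday, common
1866 matches on both conditions.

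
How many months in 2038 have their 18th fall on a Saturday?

Check the 18th of each month of 2038: Jan 18: Mon, Feb 18: Thu, Mar 18: Thu, Apr 18: Sun, May 18: Tue, Jun 18: Fri, Jul 18: Sun, Aug 18: Wed, Sep 18: Sat, Oct 18: Mon, Nov 18: Thu, Dec 18: Sat.
Saturday occurs in September, December — 2 months.

2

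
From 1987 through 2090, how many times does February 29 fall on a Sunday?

Leap years in 1987–2090: 26 of them.
Feb 29 weekday advances by 5 (mod 7) from one leap year to the next four years later (or differs when a century non-leap intervenes).
Leap-day weekdays: 1988:Mon 1992:Sat 1996:Thu 2000:Tue 2004:Sun✓ 2008:Fri 2012:Wed 2016:Mon 2020:Sat 2024:Thu 2028:Tue 2032:Sun✓ 2036:Fri 2040:Wed 2044:Mon 2048:Sat 2052:Thu 2056:Tue 2060:Sun✓ 2064:Fri 2068:Wed 2072:Mon 2076:Sat 2080:Thu 2084:Tue 2088:Sun✓
Sunday: 2004, 2032, 2060, 2088 → 4.

4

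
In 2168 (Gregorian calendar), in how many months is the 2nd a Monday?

Check the 2nd of each month of 2168: Jan 2: Sat, Feb 2: Tue, Mar 2: Wed, Apr 2: Sat, May 2: Mon, Jun 2: Thu, Jul 2: Sat, Aug 2: Tue, Sep 2: Fri, Oct 2: Sun, Nov 2: Wed, Dec 2: Fri.
Monday occurs in May — 1 month.

1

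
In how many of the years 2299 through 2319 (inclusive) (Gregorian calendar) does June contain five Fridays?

7

June has 30 days; it has five Fridays when Friday falls among the first (month-length − 28) days — i.e. when June 1 is one of Friday/Thursday.
June 1 by year: 2299:Thu✓ 2300:Fri✓ 2301:Sat 2302:Sun 2303:Mon 2304:Wed 2305:Thu✓ 2306:Fri✓ 2307:Sat 2308:Mon 2309:Tue 2310:Wed 2311:Thu✓ 2312:Sat 2313:Sun 2314:Mon 2315:Tue 2316:Thu✓ 2317:Fri✓ 2318:Sat 2319:Sun
Years with five Fridays: 2299, 2300, 2305, 2306, 2311, 2316, 2317 → 7.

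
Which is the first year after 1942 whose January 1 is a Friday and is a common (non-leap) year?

1943

Jan 1 advances by 2 weekdays after a leap year and by 1 after a common year.
1942: Jan 1 is Thursday.
1943: Friday
1943 begins on a Friday and is a common year.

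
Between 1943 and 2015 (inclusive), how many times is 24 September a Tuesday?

10

Track 24 September's weekday year by year (advancing +1, or +2 across a Feb 29):
  1943: Fri  1944: Sun (+2)  1945: Mon (+1)  1946: Tue (+1) ✓  1947: Wed (+1)
  1948: Fri (+2)  1949: Sat (+1)  1950: Sun (+1)  1951: Mon (+1)  1952: Wed (+2)
  1953: Thu (+1)  1954: Fri (+1)  1955: Sat (+1)  1956: Mon (+2)  … (45 more years) …
  2002: Tue (+1) ✓  2003: Wed (+1)  2004: Fri (+2)  2005: Sat (+1)  2006: Sun (+1)
  2007: Mon (+1)  2008: Wed (+2)  2009: Thu (+1)  2010: Fri (+1)  2011: Sat (+1)
  2012: Mon (+2)  2013: Tue (+1) ✓  2014: Wed (+1)  2015: Thu (+1)
Tuesday years: 1946, 1957, 1963, 1968, 1974, 1985, 1991, 1996, 2002, 2013 — 10 in total.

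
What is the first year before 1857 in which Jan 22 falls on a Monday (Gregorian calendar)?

1855

From one year to the next, a fixed date's weekday advances by 1, or by 2 when a Feb 29 lies between the two dates.
1857: January 22 is Thursday.
1856: Tuesday (−2)
1855: Monday (−1)
Jan 22 falls on a Monday in 1855.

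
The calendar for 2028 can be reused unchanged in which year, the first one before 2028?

2000

Two years share a calendar iff Jan 1 falls on the same weekday and both are leap or both are common. 2028: Jan 1 is Saturday, leap year.
2027: Jan 1 Friday, common
2026: Jan 1 Thursday, common
2025: Jan 1 Wednesday, common
2024: Jan 1 Monday, leap
2023: Jan 1 Sunday, common
2022: Jan 1 Saturday, common
2021: Jan 1 Friday, common
2020: Jan 1 Wednesday, leap
2019: Jan 1 Tuesday, common
2018: Jan 1 Monday, common
2017: Jan 1 Sunday, common
2016: Jan 1 Friday, leap
2015: Jan 1 Thursday, common
2014: Jan 1 Wednesday, common
2013: Jan 1 Tuesday, common
2012: Jan 1 Sunday, leap
2011: Jan 1 Saturday, common
2010: Jan 1 Friday, common
2009: Jan 1 Thursday, common
2008: Jan 1 Tuesday, leap
2007: Jan 1 Monday, common
2006: Jan 1 Sunday, common
2005: Jan 1 Saturday, common
2004: Jan 1 Thursday, leap
2003: Jan 1 Wednesday, common
2002: Jan 1 Tuesday, common
2001: Jan 1 Monday, common
2000: Jan 1 Saturday, leap
2000 matches on both conditions.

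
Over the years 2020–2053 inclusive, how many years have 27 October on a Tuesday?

5

Track 27 October's weekday year by year (advancing +1, or +2 across a Feb 29):
  2020: Tue ✓  2021: Wed (+1)  2022: Thu (+1)  2023: Fri (+1)  2024: Sun (+2)
  2025: Mon (+1)  2026: Tue (+1) ✓  2027: Wed (+1)  2028: Fri (+2)  2029: Sat (+1)
  2030: Sun (+1)  2031: Mon (+1)  2032: Wed (+2)  2033: Thu (+1)  … (6 more years) …
  2040: Sat (+2)  2041: Sun (+1)  2042: Mon (+1)  2043: Tue (+1) ✓  2044: Thu (+2)
  2045: Fri (+1)  2046: Sat (+1)  2047: Sun (+1)  2048: Tue (+2) ✓  2049: Wed (+1)
  2050: Thu (+1)  2051: Fri (+1)  2052: Sun (+2)  2053: Mon (+1)
Tuesday years: 2020, 2026, 2037, 2043, 2048 — 5 in total.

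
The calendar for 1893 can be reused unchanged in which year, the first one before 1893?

Two years share a calendar iff Jan 1 falls on the same weekday and both are leap or both are common. 1893: Jan 1 is Sunday, common year.
1892: Jan 1 Friday, leap
1891: Jan 1 Thursday, common
1890: Jan 1 Wednesday, common
1889: Jan 1 Tuesday, common
1888: Jan 1 Sunday, leap
1887: Jan 1 Saturday, common
1886: Jan 1 Friday, common
1885: Jan 1 Thursday, common
1884: Jan 1 Tuesday, leap
1883: Jan 1 Monday, common
1882: Jan 1 Sunday, common
1882 matches on both conditions.

1882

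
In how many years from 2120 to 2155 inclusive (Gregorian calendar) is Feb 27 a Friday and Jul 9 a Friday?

Check each year's weekday for Feb 27 and Jul 9:
  2120: Tue/Tue  2121: Thu/Wed  2122: Fri/Thu  2123: Sat/Fri  2124: Sun/Sun  2125: Tue/Mon  2126: Wed/Tue  2127: Thu/Wed  2128: Fri/Fri ✓  2129: Sun/Sat  2130: Mon/Sun  2131: Tue/Mon  2132: Wed/Wed  2133: Fri/Thu  …(8 more)…  2142: Tue/Mon  2143: Wed/Tue  2144: Thu/Thu  2145: Sat/Fri  2146: Sun/Sat  2147: Mon/Sun  2148: Tue/Tue  2149: Thu/Wed  2150: Fri/Thu  2151: Sat/Fri  2152: Sun/Sun  2153: Tue/Mon  2154: Wed/Tue  2155: Thu/Wed
Both conditions hold in: 2128 — 1.

1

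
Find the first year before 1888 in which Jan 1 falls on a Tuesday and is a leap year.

1884

Jan 1 advances by 2 weekdays after a leap year and by 1 after a common year.
1888: Jan 1 is Sunday (leap).
1887: Saturday
1886: Friday
1885: Thursday
1884: Tuesday (leap)
1884 begins on a Tuesday and is a leap year.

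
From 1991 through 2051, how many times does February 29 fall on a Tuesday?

Leap years in 1991–2051: 15 of them.
Feb 29 weekday advances by 5 (mod 7) from one leap year to the next four years later (or differs when a century non-leap intervenes).
Leap-day weekdays: 1992:Sat 1996:Thu 2000:Tue✓ 2004:Sun 2008:Fri 2012:Wed 2016:Mon 2020:Sat 2024:Thu 2028:Tue✓ 2032:Sun 2036:Fri 2040:Wed 2044:Mon 2048:Sat
Tuesday: 2000, 2028 → 2.

2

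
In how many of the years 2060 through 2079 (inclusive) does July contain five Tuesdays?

July has 31 days; it has five Tuesdays when Tuesday falls among the first (month-length − 28) days — i.e. when July 1 is one of Tuesday/Monday/Sunday.
July 1 by year: 2060:Thu 2061:Fri 2062:Sat 2063:Sun✓ 2064:Tue✓ 2065:Wed 2066:Thu 2067:Fri 2068:Sun✓ 2069:Mon✓ 2070:Tue✓ 2071:Wed 2072:Fri 2073:Sat 2074:Sun✓ 2075:Mon✓ 2076:Wed 2077:Thu 2078:Fri 2079:Sat
Years with five Tuesdays: 2063, 2064, 2068, 2069, 2070, 2074, 2075 → 7.

7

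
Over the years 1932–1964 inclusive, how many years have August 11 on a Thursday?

Track August 11's weekday year by year (advancing +1, or +2 across a Feb 29):
  1932: Thu ✓  1933: Fri (+1)  1934: Sat (+1)  1935: Sun (+1)  1936: Tue (+2)
  1937: Wed (+1)  1938: Thu (+1) ✓  1939: Fri (+1)  1940: Sun (+2)  1941: Mon (+1)
  1942: Tue (+1)  1943: Wed (+1)  1944: Fri (+2)  1945: Sat (+1)  … (5 more years) …
  1951: Sat (+1)  1952: Mon (+2)  1953: Tue (+1)  1954: Wed (+1)  1955: Thu (+1) ✓
  1956: Sat (+2)  1957: Sun (+1)  1958: Mon (+1)  1959: Tue (+1)  1960: Thu (+2) ✓
  1961: Fri (+1)  1962: Sat (+1)  1963: Sun (+1)  1964: Tue (+2)
Thursday years: 1932, 1938, 1949, 1955, 1960 — 5 in total.

5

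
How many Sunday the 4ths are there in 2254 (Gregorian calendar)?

Check the 4th of each month of 2254: Jan 4: Wed, Feb 4: Sat, Mar 4: Sat, Apr 4: Tue, May 4: Thu, Jun 4: Sun, Jul 4: Tue, Aug 4: Fri, Sep 4: Mon, Oct 4: Wed, Nov 4: Sat, Dec 4: Mon.
Sunday occurs in June — 1 month.

1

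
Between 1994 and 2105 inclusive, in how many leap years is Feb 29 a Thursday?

Leap years in 1994–2105: 27 of them.
Feb 29 weekday advances by 5 (mod 7) from one leap year to the next four years later (or differs when a century non-leap intervenes).
Leap-day weekdays: 1996:Thu✓ 2000:Tue 2004:Sun 2008:Fri 2012:Wed 2016:Mon 2020:Sat 2024:Thu✓ 2028:Tue 2032:Sun 2036:Fri 2040:Wed 2044:Mon 2048:Sat 2052:Thu✓ 2056:Tue 2060:Sun 2064:Fri 2068:Wed 2072:Mon 2076:Sat 2080:Thu✓ 2084:Tue 2088:Sun 2092:Fri 2096:Wed 2104:Fri
Thursday: 1996, 2024, 2052, 2080 → 4.

4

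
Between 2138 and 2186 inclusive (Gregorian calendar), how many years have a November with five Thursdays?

14

November has 30 days; it has five Thursdays when Thursday falls among the first (month-length − 28) days — i.e. when November 1 is one of Thursday/Wednesday.
November 1 by year: 2138:Sat 2139:Sun 2140:Tue 2141:Wed✓ 2142:Thu✓ 2143:Fri 2144:Sun 2145:Mon 2146:Tue 2147:Wed✓ 2148:Fri 2149:Sat 2150:Sun 2151:Mon 2152:Wed✓ …(19 more)… 2172:Sun 2173:Mon 2174:Tue 2175:Wed✓ 2176:Fri 2177:Sat 2178:Sun 2179:Mon 2180:Wed✓ 2181:Thu✓ 2182:Fri 2183:Sat 2184:Mon 2185:Tue 2186:Wed✓
Years with five Thursdays: 2141, 2142, 2147, 2152, 2153, 2158, 2159, 2164, 2169, 2170, 2175, 2180, 2181, 2186 → 14.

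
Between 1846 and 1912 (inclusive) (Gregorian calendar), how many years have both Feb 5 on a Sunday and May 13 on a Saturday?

Check each year's weekday for Feb 5 and May 13:
  1846: Thu/Wed  1847: Fri/Thu  1848: Sat/Sat  1849: Mon/Sun  1850: Tue/Mon  1851: Wed/Tue  1852: Thu/Thu  1853: Sat/Fri  1854: Sun/Sat ✓  1855: Mon/Sun  1856: Tue/Tue  1857: Thu/Wed  1858: Fri/Thu  1859: Sat/Fri  …(39 more)…  1899: Sun/Sat ✓  1900: Mon/Sun  1901: Tue/Mon  1902: Wed/Tue  1903: Thu/Wed  1904: Fri/Fri  1905: Sun/Sat ✓  1906: Mon/Sun  1907: Tue/Mon  1908: Wed/Wed  1909: Fri/Thu  1910: Sat/Fri  1911: Sun/Sat ✓  1912: Mon/Mon
Both conditions hold in: 1854, 1865, 1871, 1882, 1893, 1899, 1905, 1911 — 8.

8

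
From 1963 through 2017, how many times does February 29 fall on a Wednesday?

2

Leap years in 1963–2017: 14 of them.
Feb 29 weekday advances by 5 (mod 7) from one leap year to the next four years later (or differs when a century non-leap intervenes).
Leap-day weekdays: 1964:Sat 1968:Thu 1972:Tue 1976:Sun 1980:Fri 1984:Wed✓ 1988:Mon 1992:Sat 1996:Thu 2000:Tue 2004:Sun 2008:Fri 2012:Wed✓ 2016:Mon
Wednesday: 1984, 2012 → 2.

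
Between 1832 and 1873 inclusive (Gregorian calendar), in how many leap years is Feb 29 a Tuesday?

Leap years in 1832–1873: 11 of them.
Feb 29 weekday advances by 5 (mod 7) from one leap year to the next four years later (or differs when a century non-leap intervenes).
Leap-day weekdays: 1832:Wed 1836:Mon 1840:Sat 1844:Thu 1848:Tue✓ 1852:Sun 1856:Fri 1860:Wed 1864:Mon 1868:Sat 1872:Thu
Tuesday: 1848 → 1.

1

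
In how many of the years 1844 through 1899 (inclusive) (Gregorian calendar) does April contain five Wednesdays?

16

April has 30 days; it has five Wednesdays when Wednesday falls among the first (month-length − 28) days — i.e. when April 1 is one of Wednesday/Tuesday.
April 1 by year: 1844:Mon 1845:Tue✓ 1846:Wed✓ 1847:Thu 1848:Sat 1849:Sun 1850:Mon 1851:Tue✓ 1852:Thu 1853:Fri 1854:Sat 1855:Sun 1856:Tue✓ 1857:Wed✓ 1858:Thu …(26 more)… 1885:Wed✓ 1886:Thu 1887:Fri 1888:Sun 1889:Mon 1890:Tue✓ 1891:Wed✓ 1892:Fri 1893:Sat 1894:Sun 1895:Mon 1896:Wed✓ 1897:Thu 1898:Fri 1899:Sat
Years with five Wednesdays: 1845, 1846, 1851, 1856, 1857, 1862, 1863, 1868, 1873, 1874, 1879, 1884, 1885, 1890, 1891, 1896 → 16.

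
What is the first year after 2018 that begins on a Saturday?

Jan 1 advances by 2 weekdays after a leap year and by 1 after a common year.
2018: Jan 1 is Monday.
2019: Tuesday
2020: Wednesday (leap)
2021: Friday
2022: Saturday
2022 begins on a Saturday

2022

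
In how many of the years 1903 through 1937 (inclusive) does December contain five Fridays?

December has 31 days; it has five Fridays when Friday falls among the first (month-length − 28) days — i.e. when December 1 is one of Friday/Thursday/Wednesday.
December 1 by year: 1903:Tue 1904:Thu✓ 1905:Fri✓ 1906:Sat 1907:Sun 1908:Tue 1909:Wed✓ 1910:Thu✓ 1911:Fri✓ 1912:Sun 1913:Mon 1914:Tue 1915:Wed✓ 1916:Fri✓ 1917:Sat …(5 more)… 1923:Sat 1924:Mon 1925:Tue 1926:Wed✓ 1927:Thu✓ 1928:Sat 1929:Sun 1930:Mon 1931:Tue 1932:Thu✓ 1933:Fri✓ 1934:Sat 1935:Sun 1936:Tue 1937:Wed✓
Years with five Fridays: 1904, 1905, 1909, 1910, 1911, 1915, 1916, 1920, 1921, 1922, 1926, 1927, 1932, 1933, 1937 → 15.

15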